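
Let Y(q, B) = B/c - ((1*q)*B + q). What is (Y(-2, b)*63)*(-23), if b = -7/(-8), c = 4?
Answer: -184023/32 ≈ -5750.7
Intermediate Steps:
b = 7/8 (b = -7*(-⅛) = 7/8 ≈ 0.87500)
Y(q, B) = -q + B/4 - B*q (Y(q, B) = B/4 - ((1*q)*B + q) = B*(¼) - (q*B + q) = B/4 - (B*q + q) = B/4 - (q + B*q) = B/4 + (-q - B*q) = -q + B/4 - B*q)
(Y(-2, b)*63)*(-23) = ((-1*(-2) + (¼)*(7/8) - 1*7/8*(-2))*63)*(-23) = ((2 + 7/32 + 7/4)*63)*(-23) = ((127/32)*63)*(-23) = (8001/32)*(-23) = -184023/32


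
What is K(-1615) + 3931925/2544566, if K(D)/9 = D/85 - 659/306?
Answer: -4084322567/21628811 ≈ -188.84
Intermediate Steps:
K(D) = -659/34 + 9*D/85 (K(D) = 9*(D/85 - 659/306) = 9*(-659/306 + D/85) = -659/34 + 9*D/85)
K(-1615) + 3931925/2544566 = (-659/34 + (9/85)*(-1615)) + 3931925/2544566 = (-659/34 - 171) + 3931925*(1/2544566) = -6473/34 + 3931925/2544566 = -4084322567/21628811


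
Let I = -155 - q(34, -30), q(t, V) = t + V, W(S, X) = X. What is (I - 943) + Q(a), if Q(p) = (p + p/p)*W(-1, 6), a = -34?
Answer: -1300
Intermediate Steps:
q(t, V) = V + t
Q(p) = 6 + 6*p (Q(p) = (p + p/p)*6 = (p + 1)*6 = (1 + p)*6 = 6 + 6*p)
I = -159 (I = -155 - (-30 + 34) = -155 - 1*4 = -155 - 4 = -159)
(I - 943) + Q(a) = (-159 - 943) + (6 + 6*(-34)) = -1102 + (6 - 204) = -1102 - 198 = -1300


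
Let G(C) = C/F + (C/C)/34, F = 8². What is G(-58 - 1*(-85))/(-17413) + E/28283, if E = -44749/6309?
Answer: -935397985133/3380558815896768 ≈ -0.00027670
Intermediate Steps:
F = 64
G(C) = 1/34 + C/64 (G(C) = C/64 + (C/C)/34 = C*(1/64) + 1*(1/34) = C/64 + 1/34 = 1/34 + C/64)
E = -44749/6309 (E = -44749*1/6309 = -44749/6309 ≈ -7.0929)
G(-58 - 1*(-85))/(-17413) + E/28283 = (1/34 + (-58 - 1*(-85))/64)/(-17413) - 44749/6309/28283 = (1/34 + (-58 + 85)/64)*(-1/17413) - 44749/6309*1/28283 = (1/34 + (1/64)*27)*(-1/17413) - 44749/178437447 = (1/34 + 27/64)*(-1/17413) - 44749/178437447 = (491/1088)*(-1/17413) - 44749/178437447 = -491/18945344 - 44749/178437447 = -935397985133/3380558815896768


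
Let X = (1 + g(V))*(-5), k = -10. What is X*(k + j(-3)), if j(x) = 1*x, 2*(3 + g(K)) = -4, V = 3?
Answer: -260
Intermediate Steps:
g(K) = -5 (g(K) = -3 + (½)*(-4) = -3 - 2 = -5)
X = 20 (X = (1 - 5)*(-5) = -4*(-5) = 20)
j(x) = x
X*(k + j(-3)) = 20*(-10 - 3) = 20*(-13) = -260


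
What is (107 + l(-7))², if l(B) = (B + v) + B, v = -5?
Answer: 7744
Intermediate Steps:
l(B) = -5 + 2*B (l(B) = (B - 5) + B = (-5 + B) + B = -5 + 2*B)
(107 + l(-7))² = (107 + (-5 + 2*(-7)))² = (107 + (-5 - 14))² = (107 - 19)² = 88² = 7744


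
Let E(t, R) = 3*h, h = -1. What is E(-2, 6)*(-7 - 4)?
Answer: 33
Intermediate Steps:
E(t, R) = -3 (E(t, R) = 3*(-1) = -3)
E(-2, 6)*(-7 - 4) = -3*(-7 - 4) = -3*(-11) = 33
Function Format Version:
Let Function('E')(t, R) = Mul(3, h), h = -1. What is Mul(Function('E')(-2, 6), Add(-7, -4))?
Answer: 33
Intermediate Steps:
Function('E')(t, R) = -3 (Function('E')(t, R) = Mul(3, -1) = -3)
Mul(Function('E')(-2, 6), Add(-7, -4)) = Mul(-3, Add(-7, -4)) = Mul(-3, -11) = 33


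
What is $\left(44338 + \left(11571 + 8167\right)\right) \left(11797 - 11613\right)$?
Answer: $11789984$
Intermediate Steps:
$\left(44338 + \left(11571 + 8167\right)\right) \left(11797 - 11613\right) = \left(44338 + 19738\right) 184 = 64076 \cdot 184 = 11789984$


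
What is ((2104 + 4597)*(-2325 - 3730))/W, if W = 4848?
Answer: -40574555/4848 ≈ -8369.3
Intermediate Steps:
((2104 + 4597)*(-2325 - 3730))/W = ((2104 + 4597)*(-2325 - 3730))/4848 = (6701*(-6055))*(1/4848) = -40574555*1/4848 = -40574555/4848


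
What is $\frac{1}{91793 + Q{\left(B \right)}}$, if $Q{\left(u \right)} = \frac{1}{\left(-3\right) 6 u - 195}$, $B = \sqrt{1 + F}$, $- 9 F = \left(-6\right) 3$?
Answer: $\frac{1700602917}{156103434610364} - \frac{9 \sqrt{3}}{156103434610364} \approx 1.0894 \cdot 10^{-5}$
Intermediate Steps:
$F = 2$ ($F = - \frac{\left(-6\right) 3}{9} = \left(- \frac{1}{9}\right) \left(-18\right) = 2$)
$B = \sqrt{3}$ ($B = \sqrt{1 + 2} = \sqrt{3} \approx 1.732$)
$Q{\left(u \right)} = \frac{1}{-195 - 18 u}$ ($Q{\left(u \right)} = \frac{1}{- 18 u - 195} = \frac{1}{-195 - 18 u}$)
$\frac{1}{91793 + Q{\left(B \right)}} = \frac{1}{91793 - \frac{1}{195 + 18 \sqrt{3}}}$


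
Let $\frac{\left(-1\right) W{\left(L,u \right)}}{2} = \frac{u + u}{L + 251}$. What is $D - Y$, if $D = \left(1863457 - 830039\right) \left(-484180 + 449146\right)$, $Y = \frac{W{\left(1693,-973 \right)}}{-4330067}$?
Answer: $- \frac{10884252117257993453}{300630366} \approx -3.6205 \cdot 10^{10}$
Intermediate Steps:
$W{\left(L,u \right)} = - \frac{4 u}{251 + L}$ ($W{\left(L,u \right)} = - 2 \frac{u + u}{L + 251} = - 2 \frac{2 u}{251 + L} = - \frac{4 u}{251 + L}$)
$Y = - \frac{139}{300630366}$ ($Y = \frac{\left(-4\right) \left(-973\right) \frac{1}{251 + 1693}}{-4330067} = \left(-4\right) \left(-973\right) \frac{1}{1944} \left(- \frac{1}{4330067}\right) = \frac{973}{486} \left(- \frac{1}{4330067}\right) = - \frac{139}{300630366} \approx -4.6236 \cdot 10^{-7}$)
$D = -36204766212$ ($D = 1033418 \left(-35034\right) = -36204766212$)
$D - Y = -36204766212 - - \frac{139}{300630366} = -36204766212 + \frac{139}{300630366} = - \frac{10884252117257993453}{300630366}$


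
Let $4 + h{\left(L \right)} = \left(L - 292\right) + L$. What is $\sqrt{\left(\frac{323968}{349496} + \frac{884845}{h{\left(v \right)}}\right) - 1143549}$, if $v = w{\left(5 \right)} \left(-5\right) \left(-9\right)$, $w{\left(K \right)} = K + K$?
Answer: $\frac{i \sqrt{31853844292328121}}{167006} \approx 1068.7 i$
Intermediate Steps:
$w{\left(K \right)} = 2 K$
$v = 450$ ($v = 2 \cdot 5 \left(-5\right) \left(-9\right) = 10 \left(-5\right) \left(-9\right) = \left(-50\right) \left(-9\right) = 450$)
$h{\left(L \right)} = -296 + 2 L$ ($h{\left(L \right)} = -4 + \left(\left(L - 292\right) + L\right) = -4 + \left(\left(-292 + L\right) + L\right) = -4 + \left(-292 + 2 L\right) = -296 + 2 L$)
$\sqrt{\left(\frac{323968}{349496} + \frac{884845}{h{\left(v \right)}}\right) - 1143549} = \sqrt{\left(\frac{323968}{349496} + \frac{884845}{-296 + 2 \cdot 450}\right) - 1143549} = \sqrt{\left(323968 \cdot \frac{1}{349496} + \frac{884845}{-296 + 900}\right) - 1143549} = \sqrt{\left(\frac{40496}{43687} + \frac{884845}{604}\right) - 1143549} = \sqrt{\frac{38680683099}{26386948} - 1143549} = \sqrt{- \frac{30136087315353}{26386948}} = \frac{i \sqrt{31853844292328121}}{167006}$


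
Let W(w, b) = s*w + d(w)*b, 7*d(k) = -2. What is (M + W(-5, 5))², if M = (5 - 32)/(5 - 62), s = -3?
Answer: 3489424/17689 ≈ 197.27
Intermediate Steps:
d(k) = -2/7 (d(k) = (⅐)*(-2) = -2/7)
W(w, b) = -3*w - 2*b/7
M = 9/19 (M = -27/(-57) = -27*(-1/57) = 9/19 ≈ 0.47368)
(M + W(-5, 5))² = (9/19 + (-3*(-5) - 2/7*5))² = (9/19 + (15 - 10/7))² = (9/19 + 95/7)² = (1868/133)² = 3489424/17689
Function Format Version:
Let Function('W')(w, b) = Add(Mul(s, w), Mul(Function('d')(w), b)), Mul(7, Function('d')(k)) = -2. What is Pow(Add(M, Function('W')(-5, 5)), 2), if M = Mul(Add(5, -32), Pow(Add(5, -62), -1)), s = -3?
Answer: Rational(3489424, 17689) ≈ 197.27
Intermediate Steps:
Function('d')(k) = Rational(-2, 7) (Function('d')(k) = Mul(Rational(1, 7), -2) = Rational(-2, 7))
Function('W')(w, b) = Add(Mul(-3, w), Mul(Rational(-2, 7), b))
M = Rational(9, 19) (M = Mul(-27, Pow(-57, -1)) = Mul(-27, Rational(-1, 57)) = Rational(9, 19) ≈ 0.47368)
Pow(Add(M, Function('W')(-5, 5)), 2) = Pow(Add(Rational(9, 19), Add(Mul(-3, -5), Mul(Rational(-2, 7), 5))), 2) = Pow(Add(Rational(9, 19), Add(15, Rational(-10, 7))), 2) = Pow(Add(Rational(9, 19), Rational(95, 7)), 2) = Pow(Rational(1868, 133), 2) = Rational(3489424, 17689)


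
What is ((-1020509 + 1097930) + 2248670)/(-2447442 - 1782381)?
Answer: -2326091/4229823 ≈ -0.54993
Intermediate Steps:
((-1020509 + 1097930) + 2248670)/(-2447442 - 1782381) = (77421 + 2248670)/(-4229823) = 2326091*(-1/4229823) = -2326091/4229823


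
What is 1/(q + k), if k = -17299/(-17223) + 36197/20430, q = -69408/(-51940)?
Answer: 304598572110/1252655856251 ≈ 0.24316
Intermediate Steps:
q = 17352/12985 (q = -69408*(-1/51940) = 17352/12985 ≈ 1.3363)
k = 325613167/117288630 (k = -17299*(-1/17223) + 36197*(1/20430) = 17299/17223 + 36197/20430 = 325613167/117288630 ≈ 2.7762)
1/(q + k) = 1/(17352/12985 + 325613167/117288630) = 1/(1252655856251/304598572110) = 304598572110/1252655856251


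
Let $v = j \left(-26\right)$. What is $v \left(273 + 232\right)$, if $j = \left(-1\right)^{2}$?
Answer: $-13130$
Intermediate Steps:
$j = 1$
$v = -26$ ($v = 1 \left(-26\right) = -26$)
$v \left(273 + 232\right) = - 26 \left(273 + 232\right) = \left(-26\right) 505 = -13130$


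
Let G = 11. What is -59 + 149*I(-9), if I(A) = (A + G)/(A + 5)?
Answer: -267/2 ≈ -133.50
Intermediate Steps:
I(A) = (11 + A)/(5 + A) (I(A) = (A + 11)/(A + 5) = (11 + A)/(5 + A))
-59 + 149*I(-9) = -59 + 149*((11 - 9)/(5 - 9)) = -59 + 149*(2/(-4)) = -59 + 149*(-1/4*2) = -59 + 149*(-1/2) = -59 - 149/2 = -267/2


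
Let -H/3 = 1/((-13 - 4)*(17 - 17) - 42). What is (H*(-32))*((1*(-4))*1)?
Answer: 64/7 ≈ 9.1429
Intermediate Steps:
H = 1/14 (H = -3/((-13 - 4)*(17 - 17) - 42) = -3/(-17*0 - 42) = -3/(0 - 42) = -3/(-42) = -3*(-1/42) = 1/14 ≈ 0.071429)
(H*(-32))*((1*(-4))*1) = ((1/14)*(-32))*((1*(-4))*1) = -(-64)/7 = -16/7*(-4) = 64/7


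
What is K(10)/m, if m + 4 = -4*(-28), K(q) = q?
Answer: 5/54 ≈ 0.092593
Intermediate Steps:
m = 108 (m = -4 - 4*(-28) = -4 + 112 = 108)
K(10)/m = 10/108 = 10*(1/108) = 5/54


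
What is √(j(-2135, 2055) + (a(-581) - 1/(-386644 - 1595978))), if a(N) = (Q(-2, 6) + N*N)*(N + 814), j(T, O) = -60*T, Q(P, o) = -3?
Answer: √309664153117028035398/1982622 ≈ 8875.8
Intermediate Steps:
a(N) = (-3 + N²)*(814 + N) (a(N) = (-3 + N*N)*(N + 814) = (-3 + N²)*(814 + N))
√(j(-2135, 2055) + (a(-581) - 1/(-386644 - 1595978))) = √(-60*(-2135) + ((-2442 + (-581)³ - 3*(-581) + 814*(-581)²) - 1/(-386644 - 1595978))) = √(128100 + ((-2442 - 196122941 + 1743 + 814*337561) - 1/(-1982622))) = √(128100 + ((-2442 - 196122941 + 1743 + 274774654) - 1*(-1/1982622))) = √(128100 + (78651014 + 1/1982622)) = √(128100 + 155935230678709/1982622) = √(156189204556909/1982622) = √309664153117028035398/1982622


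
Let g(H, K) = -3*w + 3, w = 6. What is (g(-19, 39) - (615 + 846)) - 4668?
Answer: -6144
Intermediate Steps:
g(H, K) = -15 (g(H, K) = -3*6 + 3 = -18 + 3 = -15)
(g(-19, 39) - (615 + 846)) - 4668 = (-15 - (615 + 846)) - 4668 = (-15 - 1*1461) - 4668 = (-15 - 1461) - 4668 = -1476 - 4668 = -6144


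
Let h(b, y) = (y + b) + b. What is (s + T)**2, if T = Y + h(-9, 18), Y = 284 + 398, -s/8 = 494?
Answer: 10692900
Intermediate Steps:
h(b, y) = y + 2*b (h(b, y) = (b + y) + b = y + 2*b)
s = -3952 (s = -8*494 = -3952)
Y = 682
T = 682 (T = 682 + (18 + 2*(-9)) = 682 + (18 - 18) = 682 + 0 = 682)
(s + T)**2 = (-3952 + 682)**2 = (-3270)**2 = 10692900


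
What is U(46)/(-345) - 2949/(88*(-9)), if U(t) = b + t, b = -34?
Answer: 111989/30360 ≈ 3.6887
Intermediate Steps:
U(t) = -34 + t
U(46)/(-345) - 2949/(88*(-9)) = (-34 + 46)/(-345) - 2949/(88*(-9)) = 12*(-1/345) - 2949/(-792) = -4/115 - 2949*(-1/792) = -4/115 + 983/264 = 111989/30360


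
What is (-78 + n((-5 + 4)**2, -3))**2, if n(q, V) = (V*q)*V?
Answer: 4761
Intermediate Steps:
n(q, V) = q*V**2
(-78 + n((-5 + 4)**2, -3))**2 = (-78 + (-5 + 4)**2*(-3)**2)**2 = (-78 + (-1)**2*9)**2 = (-78 + 1*9)**2 = (-78 + 9)**2 = (-69)**2 = 4761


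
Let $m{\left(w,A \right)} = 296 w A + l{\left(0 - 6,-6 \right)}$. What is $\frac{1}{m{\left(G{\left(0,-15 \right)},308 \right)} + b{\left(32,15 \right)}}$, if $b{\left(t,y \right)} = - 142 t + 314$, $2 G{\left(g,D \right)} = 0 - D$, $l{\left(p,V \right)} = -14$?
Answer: $\frac{1}{679516} \approx 1.4716 \cdot 10^{-6}$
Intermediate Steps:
$G{\left(g,D \right)} = - \frac{D}{2}$ ($G{\left(g,D \right)} = \frac{0 - D}{2} = \frac{\left(-1\right) D}{2} = - \frac{D}{2}$)
$m{\left(w,A \right)} = -14 + 296 A w$ ($m{\left(w,A \right)} = 296 w A - 14 = 296 A w - 14 = -14 + 296 A w$)
$b{\left(t,y \right)} = 314 - 142 t$
$\frac{1}{m{\left(G{\left(0,-15 \right)},308 \right)} + b{\left(32,15 \right)}} = \frac{1}{\left(-14 + 296 \cdot 308 \left(\left(- \frac{1}{2}\right) \left(-15\right)\right)\right) + \left(314 - 4544\right)} = \frac{1}{\left(-14 + 296 \cdot 308 \cdot \frac{15}{2}\right) + \left(314 - 4544\right)} = \frac{1}{\left(-14 + 683760\right) - 4230} = \frac{1}{683746 - 4230} = \frac{1}{679516}$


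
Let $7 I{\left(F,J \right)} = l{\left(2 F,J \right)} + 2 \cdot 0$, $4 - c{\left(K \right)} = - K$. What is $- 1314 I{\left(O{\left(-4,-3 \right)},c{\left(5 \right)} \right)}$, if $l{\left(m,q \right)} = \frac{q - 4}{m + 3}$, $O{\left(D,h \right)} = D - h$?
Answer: $- \frac{6570}{7} \approx -938.57$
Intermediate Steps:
$l{\left(m,q \right)} = \frac{-4 + q}{3 + m}$
$c{\left(K \right)} = 4 + K$ ($c{\left(K \right)} = 4 - - K = 4 + K$)
$I{\left(F,J \right)} = \frac{-4 + J}{7 \left(3 + 2 F\right)}$ ($I{\left(F,J \right)} = \frac{\frac{-4 + J}{3 + 2 F} + 2 \cdot 0}{7} = \frac{\frac{-4 + J}{3 + 2 F} + 0}{7} = \frac{\frac{1}{3 + 2 F} \left(-4 + J\right)}{7} = \frac{-4 + J}{7 \left(3 + 2 F\right)}$)
$- 1314 I{\left(O{\left(-4,-3 \right)},c{\left(5 \right)} \right)} = - 1314 \frac{-4 + \left(4 + 5\right)}{7 \left(3 + 2 \left(-4 - -3\right)\right)} = - 1314 \frac{-4 + 9}{7 \left(3 + 2 \left(-4 + 3\right)\right)} = - 1314 \cdot \frac{1}{7} \frac{1}{3 + 2 \left(-1\right)} 5 = - 1314 \cdot \frac{1}{7} \frac{1}{3 - 2} \cdot 5 = - 1314 \cdot \frac{1}{7} \cdot 1^{-1} \cdot 5 = - 1314 \cdot \frac{1}{7} \cdot 1 \cdot 5 = \left(-1314\right) \frac{5}{7} = - \frac{6570}{7}$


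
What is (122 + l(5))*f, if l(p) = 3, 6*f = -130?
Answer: -8125/3 ≈ -2708.3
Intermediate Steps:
f = -65/3 (f = (1/6)*(-130) = -65/3 ≈ -21.667)
(122 + l(5))*f = (122 + 3)*(-65/3) = 125*(-65/3) = -8125/3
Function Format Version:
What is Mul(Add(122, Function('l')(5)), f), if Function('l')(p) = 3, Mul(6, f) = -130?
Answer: Rational(-8125, 3) ≈ -2708.3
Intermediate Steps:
f = Rational(-65, 3) (f = Mul(Rational(1, 6), -130) = Rational(-65, 3) ≈ -21.667)
Mul(Add(122, Function('l')(5)), f) = Mul(Add(122, 3), Rational(-65, 3)) = Mul(125, Rational(-65, 3)) = Rational(-8125, 3)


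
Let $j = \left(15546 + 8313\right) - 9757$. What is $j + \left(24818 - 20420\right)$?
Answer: $18500$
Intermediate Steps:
$j = 14102$ ($j = 23859 - 9757 = 14102$)
$j + \left(24818 - 20420\right) = 14102 + \left(24818 - 20420\right) = 14102 + 4398 = 18500$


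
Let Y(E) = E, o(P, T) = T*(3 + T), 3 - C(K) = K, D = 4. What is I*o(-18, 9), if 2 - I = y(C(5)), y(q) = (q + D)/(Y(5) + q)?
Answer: 144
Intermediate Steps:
C(K) = 3 - K
y(q) = (4 + q)/(5 + q) (y(q) = (q + 4)/(5 + q) = (4 + q)/(5 + q))
I = 4/3 (I = 2 - (4 + (3 - 1*5))/(5 + (3 - 1*5)) = 2 - (4 + (3 - 5))/(5 + (3 - 5)) = 2 - (4 - 2)/(5 - 2) = 2 - 2/3 = 4/3 ≈ 1.3333)
I*o(-18, 9) = 4*(9*(3 + 9))/3 = 4*(9*12)/3 = (4/3)*108 = 144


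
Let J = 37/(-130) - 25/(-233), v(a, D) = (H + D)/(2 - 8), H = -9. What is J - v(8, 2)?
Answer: -61064/45435 ≈ -1.3440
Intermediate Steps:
v(a, D) = 3/2 - D/6 (v(a, D) = (-9 + D)/(2 - 8) = (-9 + D)/(-6) = (-9 + D)*(-1/6) = 3/2 - D/6)
J = -5371/30290 (J = 37*(-1/130) - 25*(-1/233) = -37/130 + 25/233 = -5371/30290 ≈ -0.17732)
J - v(8, 2) = -5371/30290 - (3/2 - 1/6*2) = -5371/30290 - (3/2 - 1/3) = -5371/30290 - 1*7/6 = -5371/30290 - 7/6 = -61064/45435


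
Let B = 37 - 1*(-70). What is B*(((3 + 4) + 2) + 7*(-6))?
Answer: -3531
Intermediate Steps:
B = 107 (B = 37 + 70 = 107)
B*(((3 + 4) + 2) + 7*(-6)) = 107*(((3 + 4) + 2) + 7*(-6)) = 107*((7 + 2) - 42) = 107*(9 - 42) = 107*(-33) = -3531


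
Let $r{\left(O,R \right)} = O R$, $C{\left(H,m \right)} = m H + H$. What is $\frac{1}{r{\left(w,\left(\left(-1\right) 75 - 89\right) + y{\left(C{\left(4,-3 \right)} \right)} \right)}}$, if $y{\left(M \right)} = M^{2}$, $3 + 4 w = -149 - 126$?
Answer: $\frac{1}{6950} \approx 0.00014388$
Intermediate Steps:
$w = - \frac{139}{2}$ ($w = - \frac{3}{4} + \frac{-149 - 126}{4} = - \frac{3}{4} + \frac{1}{4} \left(-275\right) = - \frac{3}{4} - \frac{275}{4} = - \frac{139}{2} \approx -69.5$)
$C{\left(H,m \right)} = H + H m$ ($C{\left(H,m \right)} = H m + H = H + H m$)
$\frac{1}{r{\left(w,\left(\left(-1\right) 75 - 89\right) + y{\left(C{\left(4,-3 \right)} \right)} \right)}} = \frac{1}{\left(- \frac{139}{2}\right) \left(\left(\left(-1\right) 75 - 89\right) + \left(4 \left(1 - 3\right)\right)^{2}\right)} = \frac{1}{\left(- \frac{139}{2}\right) \left(\left(-75 - 89\right) + \left(4 \left(-2\right)\right)^{2}\right)} = \frac{1}{\left(- \frac{139}{2}\right) \left(-164 + \left(-8\right)^{2}\right)} = \frac{1}{\left(- \frac{139}{2}\right) \left(-164 + 64\right)} = \frac{1}{\left(- \frac{139}{2}\right) \left(-100\right)} = \frac{1}{6950}$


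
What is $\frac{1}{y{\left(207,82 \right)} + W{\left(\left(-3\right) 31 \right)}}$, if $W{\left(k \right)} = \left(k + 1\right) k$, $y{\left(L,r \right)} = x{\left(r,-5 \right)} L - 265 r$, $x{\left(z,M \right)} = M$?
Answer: $- \frac{1}{14209} \approx -7.0378 \cdot 10^{-5}$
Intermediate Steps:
$y{\left(L,r \right)} = - 265 r - 5 L$ ($y{\left(L,r \right)} = - 5 L - 265 r = - 265 r - 5 L$)
$W{\left(k \right)} = k \left(1 + k\right)$ ($W{\left(k \right)} = \left(1 + k\right) k = k \left(1 + k\right)$)
$\frac{1}{y{\left(207,82 \right)} + W{\left(\left(-3\right) 31 \right)}} = \frac{1}{\left(\left(-265\right) 82 - 1035\right) + \left(-3\right) 31 \left(1 - 93\right)} = \frac{1}{\left(-21730 - 1035\right) - 93 \left(1 - 93\right)} = \frac{1}{-22765 - -8556} = \frac{1}{-22765 + 8556} = \frac{1}{-14209} = - \frac{1}{14209}$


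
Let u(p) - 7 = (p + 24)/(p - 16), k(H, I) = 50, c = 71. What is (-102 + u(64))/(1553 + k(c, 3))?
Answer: -559/9618 ≈ -0.058120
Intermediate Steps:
u(p) = 7 + (24 + p)/(-16 + p) (u(p) = 7 + (p + 24)/(p - 16) = 7 + (24 + p)/(-16 + p))
(-102 + u(64))/(1553 + k(c, 3)) = (-102 + 8*(-11 + 64)/(-16 + 64))/(1553 + 50) = (-102 + 8*53/48)/1603 = (-102 + 8*(1/48)*53)*(1/1603) = (-102 + 53/6)*(1/1603) = -559/6*1/1603 = -559/9618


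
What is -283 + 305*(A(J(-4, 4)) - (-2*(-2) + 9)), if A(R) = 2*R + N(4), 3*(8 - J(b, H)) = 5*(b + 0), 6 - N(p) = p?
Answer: 15926/3 ≈ 5308.7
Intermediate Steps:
N(p) = 6 - p
J(b, H) = 8 - 5*b/3 (J(b, H) = 8 - 5*(b + 0)/3 = 8 - 5*b/3)
A(R) = 2 + 2*R (A(R) = 2*R + (6 - 1*4) = 2*R + (6 - 4) = 2*R + 2 = 2 + 2*R)
-283 + 305*(A(J(-4, 4)) - (-2*(-2) + 9)) = -283 + 305*((2 + 2*(8 - 5/3*(-4))) - (-2*(-2) + 9)) = -283 + 305*((2 + 2*(8 + 20/3)) - (4 + 9)) = -283 + 305*((2 + 2*(44/3)) - 1*13) = -283 + 305*((2 + 88/3) - 13) = -283 + 305*(94/3 - 13) = -283 + 305*(55/3) = -283 + 16775/3 = 15926/3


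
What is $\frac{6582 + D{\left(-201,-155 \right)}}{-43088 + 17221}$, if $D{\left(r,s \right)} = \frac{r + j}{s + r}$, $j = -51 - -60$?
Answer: $- \frac{585846}{2302163} \approx -0.25448$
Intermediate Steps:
$j = 9$ ($j = -51 + 60 = 9$)
$D{\left(r,s \right)} = \frac{9 + r}{r + s}$ ($D{\left(r,s \right)} = \frac{r + 9}{s + r} = \frac{9 + r}{r + s}$)
$\frac{6582 + D{\left(-201,-155 \right)}}{-43088 + 17221} = \frac{6582 + \frac{9 - 201}{-201 - 155}}{-43088 + 17221} = \frac{6582 + \frac{1}{-356} \left(-192\right)}{-25867} = \left(6582 - - \frac{48}{89}\right) \left(- \frac{1}{25867}\right) = \left(6582 + \frac{48}{89}\right) \left(- \frac{1}{25867}\right) = \frac{585846}{89} \left(- \frac{1}{25867}\right) = - \frac{585846}{2302163}$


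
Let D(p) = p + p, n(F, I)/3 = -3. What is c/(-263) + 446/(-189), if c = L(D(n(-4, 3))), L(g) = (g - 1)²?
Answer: -185527/49707 ≈ -3.7324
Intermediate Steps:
n(F, I) = -9 (n(F, I) = 3*(-3) = -9)
D(p) = 2*p
L(g) = (-1 + g)²
c = 361 (c = (-1 + 2*(-9))² = (-1 - 18)² = (-19)² = 361)
c/(-263) + 446/(-189) = 361/(-263) + 446/(-189) = 361*(-1/263) + 446*(-1/189) = -361/263 - 446/189 = -185527/49707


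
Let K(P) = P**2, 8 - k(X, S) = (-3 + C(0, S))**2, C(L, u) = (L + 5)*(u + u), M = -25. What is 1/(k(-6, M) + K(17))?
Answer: -1/63712 ≈ -1.5696e-5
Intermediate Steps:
C(L, u) = 2*u*(5 + L) (C(L, u) = (5 + L)*(2*u) = 2*u*(5 + L))
k(X, S) = 8 - (-3 + 10*S)**2 (k(X, S) = 8 - (-3 + 2*S*(5 + 0))**2 = 8 - (-3 + 2*S*5)**2 = 8 - (-3 + 10*S)**2)
1/(k(-6, M) + K(17)) = 1/((8 - (-3 + 10*(-25))**2) + 17**2) = 1/((8 - (-3 - 250)**2) + 289) = 1/((8 - 1*(-253)**2) + 289) = 1/((8 - 1*64009) + 289) = 1/((8 - 64009) + 289) = 1/(-64001 + 289) = 1/(-63712) = -1/63712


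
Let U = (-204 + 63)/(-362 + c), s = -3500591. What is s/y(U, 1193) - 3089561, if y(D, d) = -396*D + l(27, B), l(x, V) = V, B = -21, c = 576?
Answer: -79686683668/25671 ≈ -3.1042e+6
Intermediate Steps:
U = -141/214 (U = (-204 + 63)/(-362 + 576) = -141/214 ≈ -0.65888)
y(D, d) = -21 - 396*D (y(D, d) = -396*D - 21 = -21 - 396*D)
s/y(U, 1193) - 3089561 = -3500591/(-21 - 396*(-141/214)) - 3089561 = -3500591/(-21 + 27918/107) - 3089561 = -3500591/25671/107 - 3089561 = -3500591*107/25671 - 3089561 = -374563237/25671 - 3089561 = -79686683668/25671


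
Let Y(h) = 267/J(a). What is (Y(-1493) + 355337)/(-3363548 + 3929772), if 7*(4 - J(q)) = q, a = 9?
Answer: 844159/1344782 ≈ 0.62773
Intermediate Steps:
J(q) = 4 - q/7
Y(h) = 1869/19 (Y(h) = 267/(4 - ⅐*9) = 267/(4 - 9/7) = 267/(19/7) = 267*(7/19) = 1869/19)
(Y(-1493) + 355337)/(-3363548 + 3929772) = (1869/19 + 355337)/(-3363548 + 3929772) = (6753272/19)/566224 = (6753272/19)*(1/566224) = 844159/1344782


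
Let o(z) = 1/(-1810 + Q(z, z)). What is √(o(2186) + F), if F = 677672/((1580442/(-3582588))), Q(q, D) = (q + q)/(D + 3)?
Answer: 3*I*√220568585251212596838818174/35947952594 ≈ 1239.4*I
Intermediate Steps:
Q(q, D) = 2*q/(3 + D) (Q(q, D) = (2*q)/(3 + D) = 2*q/(3 + D))
o(z) = 1/(-1810 + 2*z/(3 + z))
F = -13952986064/9083 (F = 677672/((1580442*(-1/3582588))) = 677672/(-263407/597098) = 677672*(-597098/263407) = -13952986064/9083 ≈ -1.5362e+6)
√(o(2186) + F) = √((3 + 2186)/(2*(-2715 - 904*2186)) - 13952986064/9083) = √((½)*2189/(-2715 - 1976144) - 13952986064/9083) = √((½)*2189/(-1978859) - 13952986064/9083) = √((½)*(-1/1978859)*2189 - 13952986064/9083) = √(-2189/3957718 - 13952986064/9083) = √(-55221984119124639/35947952594) = 3*I*√220568585251212596838818174/35947952594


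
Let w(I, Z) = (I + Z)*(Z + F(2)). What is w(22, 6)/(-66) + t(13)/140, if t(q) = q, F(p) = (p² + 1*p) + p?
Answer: -27011/4620 ≈ -5.8465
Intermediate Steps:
F(p) = p² + 2*p (F(p) = (p² + p) + p = (p + p²) + p = p² + 2*p)
w(I, Z) = (8 + Z)*(I + Z) (w(I, Z) = (I + Z)*(Z + 2*(2 + 2)) = (I + Z)*(Z + 2*4) = (I + Z)*(Z + 8) = (I + Z)*(8 + Z) = (8 + Z)*(I + Z))
w(22, 6)/(-66) + t(13)/140 = (6² + 8*22 + 8*6 + 22*6)/(-66) + 13/140 = (36 + 176 + 48 + 132)*(-1/66) + 13*(1/140) = 392*(-1/66) + 13/140 = -196/33 + 13/140 = -27011/4620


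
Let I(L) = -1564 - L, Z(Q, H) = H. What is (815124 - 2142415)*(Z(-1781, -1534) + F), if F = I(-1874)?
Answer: 1624604184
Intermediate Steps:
F = 310 (F = -1564 - 1*(-1874) = -1564 + 1874 = 310)
(815124 - 2142415)*(Z(-1781, -1534) + F) = (815124 - 2142415)*(-1534 + 310) = -1327291*(-1224) = 1624604184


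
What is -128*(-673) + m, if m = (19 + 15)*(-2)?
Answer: 86076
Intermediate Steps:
m = -68 (m = 34*(-2) = -68)
-128*(-673) + m = -128*(-673) - 68 = 86144 - 68 = 86076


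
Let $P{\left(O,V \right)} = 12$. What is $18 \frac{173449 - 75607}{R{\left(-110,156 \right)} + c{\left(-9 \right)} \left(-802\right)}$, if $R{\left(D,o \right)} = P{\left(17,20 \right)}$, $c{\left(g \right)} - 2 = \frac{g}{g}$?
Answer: $- \frac{97842}{133} \approx -735.65$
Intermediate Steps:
$c{\left(g \right)} = 3$ ($c{\left(g \right)} = 2 + \frac{g}{g} = 2 + 1 = 3$)
$R{\left(D,o \right)} = 12$
$18 \frac{173449 - 75607}{R{\left(-110,156 \right)} + c{\left(-9 \right)} \left(-802\right)} = 18 \frac{173449 - 75607}{12 + 3 \left(-802\right)} = 18 \frac{97842}{12 - 2406} = 18 \frac{97842}{-2394} = 18 \cdot 97842 \left(- \frac{1}{2394}\right) = 18 \left(- \frac{16307}{399}\right) = - \frac{97842}{133}$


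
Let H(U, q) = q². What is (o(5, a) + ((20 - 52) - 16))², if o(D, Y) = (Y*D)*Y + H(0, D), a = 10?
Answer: 227529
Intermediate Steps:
o(D, Y) = D² + D*Y² (o(D, Y) = (Y*D)*Y + D² = (D*Y)*Y + D² = D*Y² + D² = D² + D*Y²)
(o(5, a) + ((20 - 52) - 16))² = (5*(5 + 10²) + ((20 - 52) - 16))² = (5*(5 + 100) + (-32 - 16))² = (5*105 - 48)² = (525 - 48)² = 477² = 227529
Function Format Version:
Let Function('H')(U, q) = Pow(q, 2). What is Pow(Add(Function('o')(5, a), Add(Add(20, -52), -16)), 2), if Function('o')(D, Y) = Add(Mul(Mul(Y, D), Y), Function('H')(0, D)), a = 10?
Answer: 227529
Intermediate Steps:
Function('o')(D, Y) = Add(Pow(D, 2), Mul(D, Pow(Y, 2))) (Function('o')(D, Y) = Add(Mul(Mul(Y, D), Y), Pow(D, 2)) = Add(Mul(Mul(D, Y), Y), Pow(D, 2)) = Add(Mul(D, Pow(Y, 2)), Pow(D, 2)) = Add(Pow(D, 2), Mul(D, Pow(Y, 2))))
Pow(Add(Function('o')(5, a), Add(Add(20, -52), -16)), 2) = Pow(Add(Mul(5, Add(5, Pow(10, 2))), Add(Add(20, -52), -16)), 2) = Pow(Add(Mul(5, Add(5, 100)), Add(-32, -16)), 2) = Pow(Add(Mul(5, 105), -48), 2) = Pow(Add(525, -48), 2) = Pow(477, 2) = 227529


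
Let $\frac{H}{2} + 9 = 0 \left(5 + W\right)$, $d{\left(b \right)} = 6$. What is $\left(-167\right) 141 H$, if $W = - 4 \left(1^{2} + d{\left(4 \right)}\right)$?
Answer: $423846$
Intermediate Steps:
$W = -28$ ($W = - 4 \left(1^{2} + 6\right) = - 4 \left(1 + 6\right) = \left(-4\right) 7 = -28$)
$H = -18$ ($H = -18 + 2 \cdot 0 \left(5 - 28\right) = -18 + 2 \cdot 0 \left(-23\right) = -18 + 2 \cdot 0 = -18 + 0 = -18$)
$\left(-167\right) 141 H = \left(-167\right) 141 \left(-18\right) = \left(-23547\right) \left(-18\right) = 423846$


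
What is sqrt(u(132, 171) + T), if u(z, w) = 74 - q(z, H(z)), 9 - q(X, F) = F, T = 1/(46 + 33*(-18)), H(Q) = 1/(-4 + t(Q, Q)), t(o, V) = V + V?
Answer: sqrt(5154596915)/8905 ≈ 8.0624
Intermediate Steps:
t(o, V) = 2*V
H(Q) = 1/(-4 + 2*Q)
T = -1/548 (T = 1/(46 - 594) = 1/(-548) = -1/548 ≈ -0.0018248)
q(X, F) = 9 - F
u(z, w) = 65 + 1/(2*(-2 + z)) (u(z, w) = 74 - (9 - 1/(2*(-2 + z))) = 74 + (-9 + 1/(2*(-2 + z))) = 65 + 1/(2*(-2 + z)))
sqrt(u(132, 171) + T) = sqrt((-259 + 130*132)/(2*(-2 + 132)) - 1/548) = sqrt((1/2)*(-259 + 17160)/130 - 1/548) = sqrt((1/2)*(1/130)*16901 - 1/548) = sqrt(16901/260 - 1/548) = sqrt(578843/8905) = sqrt(5154596915)/8905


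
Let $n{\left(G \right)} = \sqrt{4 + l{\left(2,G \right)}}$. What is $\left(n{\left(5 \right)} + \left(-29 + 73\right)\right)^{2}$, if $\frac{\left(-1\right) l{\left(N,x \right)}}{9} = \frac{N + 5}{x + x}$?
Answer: $\frac{\left(440 + i \sqrt{230}\right)^{2}}{100} \approx 1933.7 + 133.46 i$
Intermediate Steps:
$l{\left(N,x \right)} = - \frac{9 \left(5 + N\right)}{2 x}$ ($l{\left(N,x \right)} = - 9 \frac{N + 5}{x + x} = - 9 \frac{5 + N}{2 x} = - \frac{9 \left(5 + N\right)}{2 x}$)
$n{\left(G \right)} = \sqrt{4 - \frac{63}{2 G}}$ ($n{\left(G \right)} = \sqrt{4 + \frac{9 \left(-5 - 2\right)}{2 G}} = \sqrt{4 + \frac{9}{2} \frac{1}{G} \left(-7\right)} = \sqrt{4 - \frac{63}{2 G}}$)
$\left(n{\left(5 \right)} + \left(-29 + 73\right)\right)^{2} = \left(\frac{\sqrt{16 - \frac{126}{5}}}{2} + \left(-29 + 73\right)\right)^{2} = \left(\frac{\sqrt{16 - \frac{126}{5}}}{2} + 44\right)^{2} = \left(\frac{\sqrt{- \frac{46}{5}}}{2} + 44\right)^{2} = \left(\frac{\frac{1}{5} i \sqrt{230}}{2} + 44\right)^{2} = \left(\frac{i \sqrt{230}}{10} + 44\right)^{2} = \left(44 + \frac{i \sqrt{230}}{10}\right)^{2}$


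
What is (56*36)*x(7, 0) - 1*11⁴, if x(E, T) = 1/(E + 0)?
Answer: -14353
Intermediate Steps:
x(E, T) = 1/E
(56*36)*x(7, 0) - 1*11⁴ = (56*36)/7 - 1*11⁴ = 2016*(⅐) - 1*14641 = 288 - 14641 = -14353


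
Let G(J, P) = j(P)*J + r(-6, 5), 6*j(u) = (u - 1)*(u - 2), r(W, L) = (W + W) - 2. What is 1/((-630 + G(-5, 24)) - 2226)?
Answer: -3/9875 ≈ -0.00030380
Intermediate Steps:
r(W, L) = -2 + 2*W (r(W, L) = 2*W - 2 = -2 + 2*W)
j(u) = (-1 + u)*(-2 + u)/6 (j(u) = ((u - 1)*(u - 2))/6 = ((-1 + u)*(-2 + u))/6 = (-1 + u)*(-2 + u)/6)
G(J, P) = -14 + J*(1/3 - P/2 + P**2/6) (G(J, P) = (1/3 - P/2 + P**2/6)*J + (-2 + 2*(-6)) = J*(1/3 - P/2 + P**2/6) + (-2 - 12) = J*(1/3 - P/2 + P**2/6) - 14 = -14 + J*(1/3 - P/2 + P**2/6))
1/((-630 + G(-5, 24)) - 2226) = 1/((-630 + (-14 + (1/6)*(-5)*(2 + 24**2 - 3*24))) - 2226) = 1/((-630 + (-14 + (1/6)*(-5)*(2 + 576 - 72))) - 2226) = 1/((-630 + (-14 + (1/6)*(-5)*506)) - 2226) = 1/((-630 + (-14 - 1265/3)) - 2226) = 1/((-630 - 1307/3) - 2226) = 1/(-3197/3 - 2226) = 1/(-9875/3) = -3/9875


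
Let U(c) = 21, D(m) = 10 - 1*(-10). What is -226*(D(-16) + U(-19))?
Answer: -9266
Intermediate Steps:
D(m) = 20 (D(m) = 10 + 10 = 20)
-226*(D(-16) + U(-19)) = -226*(20 + 21) = -226*41 = -9266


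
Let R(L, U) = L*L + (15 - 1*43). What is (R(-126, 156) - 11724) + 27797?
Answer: 31921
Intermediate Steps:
R(L, U) = -28 + L**2 (R(L, U) = L**2 + (15 - 43) = L**2 - 28 = -28 + L**2)
(R(-126, 156) - 11724) + 27797 = ((-28 + (-126)**2) - 11724) + 27797 = ((-28 + 15876) - 11724) + 27797 = (15848 - 11724) + 27797 = 4124 + 27797 = 31921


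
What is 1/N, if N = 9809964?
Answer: 1/9809964 ≈ 1.0194e-7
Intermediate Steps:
1/N = 1/9809964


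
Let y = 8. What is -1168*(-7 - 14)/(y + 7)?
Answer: 8176/5 ≈ 1635.2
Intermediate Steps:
-1168*(-7 - 14)/(y + 7) = -1168*(-7 - 14)/(8 + 7) = -(-24528)/15 = -1168*(-7/5) = 8176/5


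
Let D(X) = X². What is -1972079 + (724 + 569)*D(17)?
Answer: -1598402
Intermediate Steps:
-1972079 + (724 + 569)*D(17) = -1972079 + (724 + 569)*17² = -1972079 + 1293*289 = -1972079 + 373677 = -1598402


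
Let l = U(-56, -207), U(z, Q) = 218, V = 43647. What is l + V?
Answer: 43865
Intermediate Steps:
l = 218
l + V = 218 + 43647 = 43865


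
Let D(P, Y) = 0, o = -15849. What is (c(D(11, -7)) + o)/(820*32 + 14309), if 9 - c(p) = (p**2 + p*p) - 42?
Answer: -15798/40549 ≈ -0.38960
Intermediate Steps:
c(p) = 51 - 2*p**2 (c(p) = 9 - ((p**2 + p*p) - 42) = 9 - ((p**2 + p**2) - 42) = 9 - (2*p**2 - 42) = 9 - (-42 + 2*p**2) = 9 + (42 - 2*p**2) = 51 - 2*p**2)
(c(D(11, -7)) + o)/(820*32 + 14309) = ((51 - 2*0**2) - 15849)/(820*32 + 14309) = ((51 - 2*0) - 15849)/(26240 + 14309) = ((51 + 0) - 15849)/40549 = (51 - 15849)*(1/40549) = -15798*1/40549 = -15798/40549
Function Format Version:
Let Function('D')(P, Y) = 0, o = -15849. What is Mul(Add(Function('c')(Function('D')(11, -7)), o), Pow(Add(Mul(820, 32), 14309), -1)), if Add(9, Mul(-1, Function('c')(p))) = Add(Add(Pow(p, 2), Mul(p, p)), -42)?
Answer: Rational(-15798, 40549) ≈ -0.38960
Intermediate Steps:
Function('c')(p) = Add(51, Mul(-2, Pow(p, 2))) (Function('c')(p) = Add(9, Mul(-1, Add(Add(Pow(p, 2), Mul(p, p)), -42))) = Add(9, Mul(-1, Add(Add(Pow(p, 2), Pow(p, 2)), -42))) = Add(9, Mul(-1, Add(Mul(2, Pow(p, 2)), -42))) = Add(9, Mul(-1, Add(-42, Mul(2, Pow(p, 2))))) = Add(9, Add(42, Mul(-2, Pow(p, 2)))) = Add(51, Mul(-2, Pow(p, 2))))
Mul(Add(Function('c')(Function('D')(11, -7)), o), Pow(Add(Mul(820, 32), 14309), -1)) = Mul(Add(Add(51, Mul(-2, Pow(0, 2))), -15849), Pow(Add(Mul(820, 32), 14309), -1)) = Mul(Add(Add(51, Mul(-2, 0)), -15849), Pow(Add(26240, 14309), -1)) = Mul(Add(Add(51, 0), -15849), Pow(40549, -1)) = Mul(Add(51, -15849), Rational(1, 40549)) = Mul(-15798, Rational(1, 40549)) = Rational(-15798, 40549)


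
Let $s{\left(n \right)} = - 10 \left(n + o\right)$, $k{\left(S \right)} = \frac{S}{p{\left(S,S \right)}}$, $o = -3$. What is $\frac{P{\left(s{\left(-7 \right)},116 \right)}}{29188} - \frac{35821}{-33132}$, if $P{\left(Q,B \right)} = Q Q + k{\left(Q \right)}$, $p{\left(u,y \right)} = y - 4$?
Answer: $\frac{917931907}{644704544} \approx 1.4238$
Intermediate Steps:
$p{\left(u,y \right)} = -4 + y$ ($p{\left(u,y \right)} = y - 4 = -4 + y$)
$k{\left(S \right)} = \frac{S}{-4 + S}$
$s{\left(n \right)} = 30 - 10 n$ ($s{\left(n \right)} = - 10 \left(n - 3\right) = - 10 \left(-3 + n\right) = 30 - 10 n$)
$P{\left(Q,B \right)} = Q^{2} + \frac{Q}{-4 + Q}$ ($P{\left(Q,B \right)} = Q Q + \frac{Q}{-4 + Q} = Q^{2} + \frac{Q}{-4 + Q}$)
$\frac{P{\left(s{\left(-7 \right)},116 \right)}}{29188} - \frac{35821}{-33132} = \frac{\left(30 - -70\right) \frac{1}{-4 + \left(30 - -70\right)} \left(1 + \left(30 - -70\right) \left(-4 + \left(30 - -70\right)\right)\right)}{29188} - \frac{35821}{-33132} = \frac{\left(30 + 70\right) \left(1 + \left(30 + 70\right) \left(-4 + \left(30 + 70\right)\right)\right)}{-4 + \left(30 + 70\right)} \frac{1}{29188} - - \frac{35821}{33132} = \frac{100 \left(1 + 100 \left(-4 + 100\right)\right)}{-4 + 100} \cdot \frac{1}{29188} + \frac{35821}{33132} = \frac{100 \left(1 + 100 \cdot 96\right)}{96} \cdot \frac{1}{29188} + \frac{35821}{33132} = 100 \cdot \frac{1}{96} \left(1 + 9600\right) \frac{1}{29188} + \frac{35821}{33132} = 100 \cdot \frac{1}{96} \cdot 9601 \cdot \frac{1}{29188} + \frac{35821}{33132} = \frac{240025}{24} \cdot \frac{1}{29188} + \frac{35821}{33132} = \frac{240025}{700512} + \frac{35821}{33132} = \frac{917931907}{644704544}$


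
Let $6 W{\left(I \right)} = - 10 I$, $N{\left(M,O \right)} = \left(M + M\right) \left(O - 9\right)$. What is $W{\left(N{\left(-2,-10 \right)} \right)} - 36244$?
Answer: $- \frac{109112}{3} \approx -36371.0$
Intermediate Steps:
$N{\left(M,O \right)} = 2 M \left(-9 + O\right)$
$W{\left(I \right)} = - \frac{5 I}{3}$ ($W{\left(I \right)} = \frac{\left(-10\right) I}{6} = - \frac{5 I}{3}$)
$W{\left(N{\left(-2,-10 \right)} \right)} - 36244 = - \frac{5 \cdot 2 \left(-2\right) \left(-9 - 10\right)}{3} - 36244 = - \frac{5 \cdot 2 \left(-2\right) \left(-19\right)}{3} - 36244 = \left(- \frac{5}{3}\right) 76 - 36244 = - \frac{380}{3} - 36244 = - \frac{109112}{3}$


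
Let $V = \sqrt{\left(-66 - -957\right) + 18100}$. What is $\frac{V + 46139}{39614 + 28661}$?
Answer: $\frac{46139}{68275} + \frac{\sqrt{18991}}{68275} \approx 0.6778$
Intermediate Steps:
$V = \sqrt{18991}$ ($V = \sqrt{\left(-66 + 957\right) + 18100} = \sqrt{891 + 18100} = \sqrt{18991} \approx 137.81$)
$\frac{V + 46139}{39614 + 28661} = \frac{\sqrt{18991} + 46139}{39614 + 28661} = \frac{46139 + \sqrt{18991}}{68275} = \left(46139 + \sqrt{18991}\right) \frac{1}{68275} = \frac{46139}{68275} + \frac{\sqrt{18991}}{68275}$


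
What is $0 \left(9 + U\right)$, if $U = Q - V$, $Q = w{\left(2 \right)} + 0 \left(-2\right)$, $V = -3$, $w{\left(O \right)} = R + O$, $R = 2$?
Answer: $0$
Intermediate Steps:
$w{\left(O \right)} = 2 + O$
$Q = 4$ ($Q = \left(2 + 2\right) + 0 \left(-2\right) = 4 + 0 = 4$)
$U = 7$ ($U = 4 - -3 = 4 + 3 = 7$)
$0 \left(9 + U\right) = 0 \left(9 + 7\right) = 0 \cdot 16 = 0$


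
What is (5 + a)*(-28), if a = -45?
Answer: 1120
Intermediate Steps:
(5 + a)*(-28) = (5 - 45)*(-28) = -40*(-28) = 1120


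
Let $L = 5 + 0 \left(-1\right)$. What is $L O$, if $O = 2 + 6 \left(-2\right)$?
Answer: $-50$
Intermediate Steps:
$L = 5$ ($L = 5 + 0 = 5$)
$O = -10$ ($O = 2 - 12 = -10$)
$L O = 5 \left(-10\right) = -50$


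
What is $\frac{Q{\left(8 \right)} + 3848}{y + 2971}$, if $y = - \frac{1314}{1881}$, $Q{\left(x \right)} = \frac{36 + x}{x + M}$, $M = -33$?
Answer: $\frac{2232956}{1724425} \approx 1.2949$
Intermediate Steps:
$Q{\left(x \right)} = \frac{36 + x}{-33 + x}$ ($Q{\left(x \right)} = \frac{36 + x}{x - 33} = \frac{36 + x}{-33 + x}$)
$y = - \frac{146}{209}$ ($y = \left(-1314\right) \frac{1}{1881} = - \frac{146}{209} \approx -0.69856$)
$\frac{Q{\left(8 \right)} + 3848}{y + 2971} = \frac{\frac{36 + 8}{-33 + 8} + 3848}{- \frac{146}{209} + 2971} = \frac{\frac{1}{-25} \cdot 44 + 3848}{\frac{620793}{209}} = \left(\left(- \frac{1}{25}\right) 44 + 3848\right) \frac{209}{620793} = \left(- \frac{44}{25} + 3848\right) \frac{209}{620793} = \frac{96156}{25} \cdot \frac{209}{620793} = \frac{2232956}{1724425}$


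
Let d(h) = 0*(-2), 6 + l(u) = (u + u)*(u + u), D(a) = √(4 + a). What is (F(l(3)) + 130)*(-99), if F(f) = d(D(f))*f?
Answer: -12870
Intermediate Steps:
l(u) = -6 + 4*u² (l(u) = -6 + (u + u)*(u + u) = -6 + (2*u)*(2*u) = -6 + 4*u²)
d(h) = 0
F(f) = 0 (F(f) = 0*f = 0)
(F(l(3)) + 130)*(-99) = (0 + 130)*(-99) = 130*(-99) = -12870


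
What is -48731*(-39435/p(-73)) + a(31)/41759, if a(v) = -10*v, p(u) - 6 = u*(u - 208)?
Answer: 80248555625725/856852921 ≈ 93655.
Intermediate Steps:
p(u) = 6 + u*(-208 + u) (p(u) = 6 + u*(u - 208) = 6 + u*(-208 + u))
-48731*(-39435/p(-73)) + a(31)/41759 = -48731*(-39435/(6 + (-73)² - 208*(-73))) - 10*31/41759 = -48731*(-39435/(6 + 5329 + 15184)) - 310*1/41759 = -48731/(20519*(-1/39435)) - 310/41759 = -48731/(-20519/39435) - 310/41759 = -48731*(-39435/20519) - 310/41759 = 1921706985/20519 - 310/41759 = 80248555625725/856852921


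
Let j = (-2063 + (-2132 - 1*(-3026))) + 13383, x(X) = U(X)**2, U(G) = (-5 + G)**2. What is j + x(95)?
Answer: 65622214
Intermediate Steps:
x(X) = (-5 + X)**4 (x(X) = ((-5 + X)**2)**2 = (-5 + X)**4)
j = 12214 (j = (-2063 + (-2132 + 3026)) + 13383 = (-2063 + 894) + 13383 = -1169 + 13383 = 12214)
j + x(95) = 12214 + (-5 + 95)**4 = 12214 + 90**4 = 12214 + 65610000 = 65622214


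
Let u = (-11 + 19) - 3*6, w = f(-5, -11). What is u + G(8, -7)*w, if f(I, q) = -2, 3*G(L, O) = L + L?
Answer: -62/3 ≈ -20.667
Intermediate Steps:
G(L, O) = 2*L/3 (G(L, O) = (L + L)/3 = (2*L)/3 = 2*L/3)
w = -2
u = -10 (u = 8 - 18 = -10)
u + G(8, -7)*w = -10 + ((⅔)*8)*(-2) = -10 + (16/3)*(-2) = -10 - 32/3 = -62/3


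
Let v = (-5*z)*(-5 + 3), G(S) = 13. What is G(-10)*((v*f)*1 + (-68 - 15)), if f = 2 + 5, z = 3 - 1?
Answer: 741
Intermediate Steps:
z = 2
v = 20 (v = (-5*2)*(-5 + 3) = -10*(-2) = 20)
f = 7
G(-10)*((v*f)*1 + (-68 - 15)) = 13*((20*7)*1 + (-68 - 15)) = 13*(140*1 - 83) = 13*(140 - 83) = 13*57 = 741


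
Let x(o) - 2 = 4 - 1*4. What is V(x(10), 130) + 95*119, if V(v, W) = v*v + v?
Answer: 11311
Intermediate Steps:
x(o) = 2 (x(o) = 2 + (4 - 1*4) = 2 + (4 - 4) = 2 + 0 = 2)
V(v, W) = v + v**2 (V(v, W) = v**2 + v = v + v**2)
V(x(10), 130) + 95*119 = 2*(1 + 2) + 95*119 = 2*3 + 11305 = 6 + 11305 = 11311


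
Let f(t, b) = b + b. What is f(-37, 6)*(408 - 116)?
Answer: 3504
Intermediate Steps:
f(t, b) = 2*b
f(-37, 6)*(408 - 116) = (2*6)*(408 - 116) = 12*292 = 3504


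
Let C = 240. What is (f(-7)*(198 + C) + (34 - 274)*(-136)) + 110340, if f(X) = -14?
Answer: 136848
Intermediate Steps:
(f(-7)*(198 + C) + (34 - 274)*(-136)) + 110340 = (-14*(198 + 240) + (34 - 274)*(-136)) + 110340 = (-14*438 - 240*(-136)) + 110340 = (-6132 + 32640) + 110340 = 26508 + 110340 = 136848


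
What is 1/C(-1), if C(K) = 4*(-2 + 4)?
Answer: 1/8 ≈ 0.12500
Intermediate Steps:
C(K) = 8 (C(K) = 4*2 = 8)
1/C(-1) = 1/8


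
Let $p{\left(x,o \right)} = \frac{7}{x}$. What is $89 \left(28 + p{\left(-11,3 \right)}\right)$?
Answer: $\frac{26789}{11} \approx 2435.4$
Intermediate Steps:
$89 \left(28 + p{\left(-11,3 \right)}\right) = 89 \left(28 + \frac{7}{-11}\right) = 89 \left(28 + 7 \left(- \frac{1}{11}\right)\right) = 89 \left(28 - \frac{7}{11}\right) = 89 \cdot \frac{301}{11} = \frac{26789}{11}$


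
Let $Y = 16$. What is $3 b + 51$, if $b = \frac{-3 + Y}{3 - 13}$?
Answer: $\frac{471}{10} \approx 47.1$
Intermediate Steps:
$b = - \frac{13}{10}$ ($b = \frac{-3 + 16}{3 - 13} = \frac{13}{-10} = 13 \left(- \frac{1}{10}\right) = - \frac{13}{10} \approx -1.3$)
$3 b + 51 = 3 \left(- \frac{13}{10}\right) + 51 = - \frac{39}{10} + 51 = \frac{471}{10}$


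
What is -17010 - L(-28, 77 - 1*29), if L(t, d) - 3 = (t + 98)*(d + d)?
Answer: -23733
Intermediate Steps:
L(t, d) = 3 + 2*d*(98 + t) (L(t, d) = 3 + (t + 98)*(d + d) = 3 + (98 + t)*(2*d) = 3 + 2*d*(98 + t))
-17010 - L(-28, 77 - 1*29) = -17010 - (3 + 196*(77 - 1*29) + 2*(77 - 1*29)*(-28)) = -17010 - (3 + 196*(77 - 29) + 2*(77 - 29)*(-28)) = -17010 - (3 + 196*48 + 2*48*(-28)) = -17010 - (3 + 9408 - 2688) = -17010 - 1*6723 = -17010 - 6723 = -23733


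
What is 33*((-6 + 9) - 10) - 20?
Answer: -251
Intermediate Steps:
33*((-6 + 9) - 10) - 20 = 33*(3 - 10) - 20 = 33*(-7) - 20 = -231 - 20 = -251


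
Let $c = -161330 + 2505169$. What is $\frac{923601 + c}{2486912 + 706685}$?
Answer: $\frac{297040}{290327} \approx 1.0231$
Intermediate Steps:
$c = 2343839$
$\frac{923601 + c}{2486912 + 706685} = \frac{923601 + 2343839}{2486912 + 706685} = \frac{3267440}{3193597} = 3267440 \cdot \frac{1}{3193597} = \frac{297040}{290327}$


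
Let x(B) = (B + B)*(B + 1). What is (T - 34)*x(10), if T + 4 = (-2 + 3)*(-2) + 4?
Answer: -7920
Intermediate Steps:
T = -2 (T = -4 + ((-2 + 3)*(-2) + 4) = -4 + (1*(-2) + 4) = -4 + (-2 + 4) = -4 + 2 = -2)
x(B) = 2*B*(1 + B) (x(B) = (2*B)*(1 + B) = 2*B*(1 + B))
(T - 34)*x(10) = (-2 - 34)*(2*10*(1 + 10)) = -72*10*11 = -36*220 = -7920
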